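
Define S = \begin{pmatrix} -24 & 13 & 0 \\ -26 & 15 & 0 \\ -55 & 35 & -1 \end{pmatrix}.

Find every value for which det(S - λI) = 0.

-11, -1, 2

Compute the characteristic polynomial p(λ) = det(λI - S).
Cofactor expansion gives p(λ) = λ^3 + 10λ^2 - 13λ - 22.
Since p(-1) = 0, λ = -1 is a root.
Dividing by (λ + 1) leaves λ^2 + 9λ - 22.
The quadratic factors as (λ + 11)·(λ - 2).
Eigenvalues: -11, -1, 2.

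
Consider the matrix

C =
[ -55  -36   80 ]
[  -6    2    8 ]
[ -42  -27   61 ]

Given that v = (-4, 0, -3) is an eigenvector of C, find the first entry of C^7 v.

First find the eigenvalue: Cv = (-20, 0, -15) = 5·(-4, 0, -3), so λ = 5.
Then C^7 v = λ^7·v = 5^7·(-4, 0, -3) = 78125·(-4, 0, -3) = (-312500, 0, -234375).

-312500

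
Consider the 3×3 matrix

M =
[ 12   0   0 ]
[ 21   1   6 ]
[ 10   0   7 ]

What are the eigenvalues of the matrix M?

Set up det(μI - M) = 0.
Expanding along the first row, p(μ) = μ^3 - 20μ^2 + 103μ - 84.
Rational-root test: μ = 1 gives p(1) = 0.
Factor out (μ - 1): p(μ) = (μ - 1)·(μ^2 - 19μ + 84).
The quadratic factors as (μ - 7)·(μ - 12).
Eigenvalues: 1, 7, 12.

1, 7, 12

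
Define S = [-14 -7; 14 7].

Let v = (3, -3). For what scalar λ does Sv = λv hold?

-7

Compute Sv: S·(3, -3) = (-21, 21).
Since Sv = λv, compare component 1: -21 = λ·3, so λ = -7.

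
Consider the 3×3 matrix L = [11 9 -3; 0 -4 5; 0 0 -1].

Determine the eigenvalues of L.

-4, -1, 11

L is upper triangular, so its eigenvalues are the diagonal entries.
Diagonal: 11, -4, -1.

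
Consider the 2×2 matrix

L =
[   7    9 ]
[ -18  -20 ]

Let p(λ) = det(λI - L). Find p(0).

p(0) = det(0·I − L) = det(−L) = (−1)^2·det(L).
det(L) = 22, so p(0) = 22.

22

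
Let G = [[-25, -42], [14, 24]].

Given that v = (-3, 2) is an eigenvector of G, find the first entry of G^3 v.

First find the eigenvalue: Gv = (-9, 6) = 3·(-3, 2), so λ = 3.
Then G^3 v = λ^3·v = 3^3·(-3, 2) = 27·(-3, 2) = (-81, 54).

-81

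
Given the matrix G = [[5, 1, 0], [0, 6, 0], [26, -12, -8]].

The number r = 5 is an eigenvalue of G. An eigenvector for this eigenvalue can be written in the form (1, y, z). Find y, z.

We need (G - 5I)v = 0.
G - 5I = [[0, 1, 0], [0, 1, 0], [26, -12, -13]].
Row 1: (0)·1 + (1)·y + (0)·z = 0
Row 2: (0)·1 + (1)·y + (0)·z = 0
Row 3: (26)·1 + (-12)·y + (-13)·z = 0
Solving gives y = 0, z = 2.
Check: G·(1, 0, 2) = (5, 0, 10) = 5·(1, 0, 2).

0, 2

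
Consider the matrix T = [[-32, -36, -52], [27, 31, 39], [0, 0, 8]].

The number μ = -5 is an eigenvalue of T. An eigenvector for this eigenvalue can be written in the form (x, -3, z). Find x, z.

We need (T + 5I)v = 0.
T + 5I = [[-27, -36, -52], [27, 36, 39], [0, 0, 13]].
Row 1: (-27)·x + (-36)·-3 + (-52)·z = 0
Row 2: (27)·x + (36)·-3 + (39)·z = 0
Row 3: (0)·x + (0)·-3 + (13)·z = 0
Solving gives x = 4, z = 0.
Check: T·(4, -3, 0) = (-20, 15, 0) = -5·(4, -3, 0).

4, 0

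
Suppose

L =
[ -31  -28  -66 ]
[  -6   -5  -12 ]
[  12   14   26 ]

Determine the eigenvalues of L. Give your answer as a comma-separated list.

-7, -5, 2

Compute the characteristic polynomial p(t) = det(tI - L).
Cofactor expansion gives p(t) = t^3 + 10t^2 + 11t - 70.
Since p(2) = 0, t = 2 is a root.
Factor out (t - 2): p(t) = (t - 2)·(t^2 + 12t + 35).
The quadratic factors as (t + 7)·(t + 5).
Eigenvalues: -7, -5, 2.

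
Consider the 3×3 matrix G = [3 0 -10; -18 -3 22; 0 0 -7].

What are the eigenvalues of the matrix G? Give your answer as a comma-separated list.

-7, -3, 3

The characteristic polynomial is p(μ) = det(μI - G).
Expanding the 3×3 determinant: p(μ) = μ^3 + 7μ^2 - 9μ - 63.
Try μ = -3: p(-3) = 0, so -3 is a root.
Factor out (μ + 3): p(μ) = (μ + 3)·(μ^2 + 4μ - 21).
The quadratic factors as (μ + 7)·(μ - 3).
Eigenvalues: -7, -3, 3.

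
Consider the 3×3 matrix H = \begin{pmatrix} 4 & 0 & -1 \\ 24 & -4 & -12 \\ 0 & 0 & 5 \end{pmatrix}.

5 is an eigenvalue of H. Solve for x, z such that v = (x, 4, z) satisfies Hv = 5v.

1, -1

We need (H - 5I)v = 0.
H - 5I = [[-1, 0, -1], [24, -9, -12], [0, 0, 0]].
Row 1: (-1)·x + (0)·4 + (-1)·z = 0
Row 2: (24)·x + (-9)·4 + (-12)·z = 0
Row 3: (0)·x + (0)·4 + (0)·z = 0
Solving gives x = 1, z = -1.
Check: H·(1, 4, -1) = (5, 20, -5) = 5·(1, 4, -1).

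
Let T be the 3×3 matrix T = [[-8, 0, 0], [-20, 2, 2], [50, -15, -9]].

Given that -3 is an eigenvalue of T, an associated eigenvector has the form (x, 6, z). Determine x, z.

We need (T + 3I)v = 0.
T + 3I = [[-5, 0, 0], [-20, 5, 2], [50, -15, -6]].
Row 1: (-5)·x + (0)·6 + (0)·z = 0
Row 2: (-20)·x + (5)·6 + (2)·z = 0
Row 3: (50)·x + (-15)·6 + (-6)·z = 0
Solving gives x = 0, z = -15.
Check: T·(0, 6, -15) = (0, -18, 45) = -3·(0, 6, -15).

0, -15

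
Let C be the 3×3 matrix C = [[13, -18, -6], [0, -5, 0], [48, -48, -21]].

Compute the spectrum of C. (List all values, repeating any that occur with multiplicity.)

-5, -5, -3

The characteristic polynomial is p(s) = det(sI - C).
Expanding along the first row, p(s) = s^3 + 13s^2 + 55s + 75.
Try s = -3: p(-3) = 0, so -3 is a root.
Factor out (s + 3): p(s) = (s + 3)·(s^2 + 10s + 25).
The quadratic factor is (s + 5)^2.
Eigenvalues: -5, -5, -3.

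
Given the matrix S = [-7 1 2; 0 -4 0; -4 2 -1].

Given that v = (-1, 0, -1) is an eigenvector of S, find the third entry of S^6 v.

First find the eigenvalue: Sv = (5, 0, 5) = -5·(-1, 0, -1), so λ = -5.
Then S^6 v = λ^6·v = (-5)^6·(-1, 0, -1) = 15625·(-1, 0, -1) = (-15625, 0, -15625).

-15625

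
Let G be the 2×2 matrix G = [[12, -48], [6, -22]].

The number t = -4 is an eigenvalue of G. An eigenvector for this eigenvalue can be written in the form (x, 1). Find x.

3

We need (G + 4I)v = 0.
G + 4I = [[16, -48], [6, -18]].
Row 1: (16)·x + (-48)·1 = 0
Row 2: (6)·x + (-18)·1 = 0
Solving gives x = 3.
Check: G·(3, 1) = (-12, -4) = -4·(3, 1).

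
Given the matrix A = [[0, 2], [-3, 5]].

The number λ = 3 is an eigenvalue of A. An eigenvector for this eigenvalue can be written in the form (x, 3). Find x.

We need (A - 3I)v = 0.
A - 3I = [[-3, 2], [-3, 2]].
Row 1: (-3)·x + (2)·3 = 0
Row 2: (-3)·x + (2)·3 = 0
Solving gives x = 2.
Check: A·(2, 3) = (6, 9) = 3·(2, 3).

2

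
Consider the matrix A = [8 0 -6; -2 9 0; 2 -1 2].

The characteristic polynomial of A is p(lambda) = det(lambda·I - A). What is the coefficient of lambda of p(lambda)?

p(lambda) = lambda^3 - 19·lambda^2 + 118·lambda - 240.
The coefficient of lambda is 118.

118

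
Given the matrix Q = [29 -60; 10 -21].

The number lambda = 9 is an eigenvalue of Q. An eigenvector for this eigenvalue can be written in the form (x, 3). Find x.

We need (Q - 9I)v = 0.
Q - 9I = [[20, -60], [10, -30]].
Row 1: (20)·x + (-60)·3 = 0
Row 2: (10)·x + (-30)·3 = 0
Solving gives x = 9.
Check: Q·(9, 3) = (81, 27) = 9·(9, 3).

9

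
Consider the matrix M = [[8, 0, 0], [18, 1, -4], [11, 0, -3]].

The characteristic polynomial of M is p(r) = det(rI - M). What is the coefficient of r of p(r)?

-19

p(r) = r^3 - 6r^2 - 19r + 24.
The coefficient of r is -19.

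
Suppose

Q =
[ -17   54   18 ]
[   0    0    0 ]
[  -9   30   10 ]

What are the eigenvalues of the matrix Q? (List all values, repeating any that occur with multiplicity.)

The characteristic polynomial is p(lambda) = det(lambda·I - Q).
Expanding the 3×3 determinant: p(lambda) = lambda^3 + 7·lambda^2 - 8·lambda.
Try lambda = 0: p(0) = 0, so 0 is a root.
Dividing by lambda leaves lambda^2 + 7·lambda - 8.
The quadratic factors as (lambda + 8)·(lambda - 1).
Eigenvalues: -8, 0, 1.

-8, 0, 1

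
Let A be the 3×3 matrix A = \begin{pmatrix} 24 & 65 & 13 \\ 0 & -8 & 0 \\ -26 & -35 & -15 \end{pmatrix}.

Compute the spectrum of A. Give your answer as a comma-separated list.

-8, -2, 11

Set up det(rI - A) = 0.
Expanding along the first row, p(r) = r^3 - r^2 - 94r - 176.
Try r = -2: p(-2) = 0, so -2 is a root.
Factor out (r + 2): p(r) = (r + 2)·(r^2 - 3r - 88).
The quadratic factors as (r + 8)·(r - 11).
Eigenvalues: -8, -2, 11.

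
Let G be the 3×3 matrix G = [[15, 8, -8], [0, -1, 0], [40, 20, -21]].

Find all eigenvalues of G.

-5, -1, -1

Compute the characteristic polynomial p(t) = det(tI - G).
Expanding along the first row, p(t) = t^3 + 7t^2 + 11t + 5.
Rational-root test: t = -1 gives p(-1) = 0.
Dividing by (t + 1) leaves t^2 + 6t + 5.
The quadratic factors as (t + 5)·(t + 1).
Eigenvalues: -5, -1, -1.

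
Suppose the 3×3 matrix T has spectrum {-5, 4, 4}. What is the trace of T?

trace(T) is the sum of the eigenvalues: (-5) + (4) + (4) = 3.

3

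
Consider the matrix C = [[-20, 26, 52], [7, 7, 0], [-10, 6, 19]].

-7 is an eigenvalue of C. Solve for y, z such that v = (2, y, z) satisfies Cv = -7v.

We need (C + 7I)v = 0.
C + 7I = [[-13, 26, 52], [7, 14, 0], [-10, 6, 26]].
Row 1: (-13)·2 + (26)·y + (52)·z = 0
Row 2: (7)·2 + (14)·y + (0)·z = 0
Row 3: (-10)·2 + (6)·y + (26)·z = 0
Solving gives y = -1, z = 1.
Check: C·(2, -1, 1) = (-14, 7, -7) = -7·(2, -1, 1).

-1, 1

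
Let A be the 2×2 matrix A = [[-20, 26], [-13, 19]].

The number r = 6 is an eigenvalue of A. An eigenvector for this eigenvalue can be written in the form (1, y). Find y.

1

We need (A - 6I)v = 0.
A - 6I = [[-26, 26], [-13, 13]].
Row 1: (-26)·1 + (26)·y = 0
Row 2: (-13)·1 + (13)·y = 0
Solving gives y = 1.
Check: A·(1, 1) = (6, 6) = 6·(1, 1).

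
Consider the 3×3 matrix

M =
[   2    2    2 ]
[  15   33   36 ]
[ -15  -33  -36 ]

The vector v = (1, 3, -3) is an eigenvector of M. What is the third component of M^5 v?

First find the eigenvalue: Mv = (2, 6, -6) = 2·(1, 3, -3), so λ = 2.
Then M^5 v = λ^5·v = 2^5·(1, 3, -3) = 32·(1, 3, -3) = (32, 96, -96).

-96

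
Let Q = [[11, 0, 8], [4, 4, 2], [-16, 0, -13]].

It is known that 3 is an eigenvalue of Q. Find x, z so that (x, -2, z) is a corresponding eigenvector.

We need (Q - 3I)v = 0.
Q - 3I = [[8, 0, 8], [4, 1, 2], [-16, 0, -16]].
Row 1: (8)·x + (0)·-2 + (8)·z = 0
Row 2: (4)·x + (1)·-2 + (2)·z = 0
Row 3: (-16)·x + (0)·-2 + (-16)·z = 0
Solving gives x = 1, z = -1.
Check: Q·(1, -2, -1) = (3, -6, -3) = 3·(1, -2, -1).

1, -1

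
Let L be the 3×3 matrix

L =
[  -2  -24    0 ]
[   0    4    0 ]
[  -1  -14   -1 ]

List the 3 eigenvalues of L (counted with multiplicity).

Set up det(rI - L) = 0.
Expanding along the first row, p(r) = r^3 - r^2 - 10r - 8.
Try r = -2: p(-2) = 0, so -2 is a root.
Dividing by (r + 2) leaves r^2 - 3r - 4.
The quadratic factors as (r + 1)·(r - 4).
Eigenvalues: -2, -1, 4.

-2, -1, 4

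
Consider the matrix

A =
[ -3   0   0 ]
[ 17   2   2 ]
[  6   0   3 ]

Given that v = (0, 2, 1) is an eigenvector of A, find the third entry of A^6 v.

First find the eigenvalue: Av = (0, 6, 3) = 3·(0, 2, 1), so λ = 3.
Then A^6 v = λ^6·v = 3^6·(0, 2, 1) = 729·(0, 2, 1) = (0, 1458, 729).

729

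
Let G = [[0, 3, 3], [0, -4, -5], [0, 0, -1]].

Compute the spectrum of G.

-4, -1, 0

G is upper triangular, so its eigenvalues are the diagonal entries.
Diagonal: 0, -4, -1.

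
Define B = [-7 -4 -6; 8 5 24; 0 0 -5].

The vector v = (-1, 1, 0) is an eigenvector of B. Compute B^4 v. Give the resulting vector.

First find the eigenvalue: Bv = (3, -3, 0) = -3·(-1, 1, 0), so λ = -3.
Then B^4 v = λ^4·v = (-3)^4·(-1, 1, 0) = 81·(-1, 1, 0) = (-81, 81, 0).

(-81, 81, 0)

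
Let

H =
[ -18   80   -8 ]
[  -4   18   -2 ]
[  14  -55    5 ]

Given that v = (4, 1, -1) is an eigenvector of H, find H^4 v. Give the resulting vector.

First find the eigenvalue: Hv = (16, 4, -4) = 4·(4, 1, -1), so λ = 4.
Then H^4 v = λ^4·v = 4^4·(4, 1, -1) = 256·(4, 1, -1) = (1024, 256, -256).

(1024, 256, -256)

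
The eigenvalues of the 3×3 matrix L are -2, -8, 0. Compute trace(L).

trace(L) is the sum of the eigenvalues: (-2) + (-8) + (0) = -10.

-10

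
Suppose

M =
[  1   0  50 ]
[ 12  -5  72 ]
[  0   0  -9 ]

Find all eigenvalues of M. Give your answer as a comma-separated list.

The characteristic polynomial is p(s) = det(sI - M).
Cofactor expansion gives p(s) = s^3 + 13s^2 + 31s - 45.
Since p(-5) = 0, s = -5 is a root.
Factor out (s + 5): p(s) = (s + 5)·(s^2 + 8s - 9).
The quadratic factors as (s + 9)·(s - 1).
Eigenvalues: -9, -5, 1.

-9, -5, 1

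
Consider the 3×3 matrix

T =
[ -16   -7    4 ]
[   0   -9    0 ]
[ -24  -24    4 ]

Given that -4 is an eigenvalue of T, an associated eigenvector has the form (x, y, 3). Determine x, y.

1, 0

We need (T + 4I)v = 0.
T + 4I = [[-12, -7, 4], [0, -5, 0], [-24, -24, 8]].
Row 1: (-12)·x + (-7)·y + (4)·3 = 0
Row 2: (0)·x + (-5)·y + (0)·3 = 0
Row 3: (-24)·x + (-24)·y + (8)·3 = 0
Solving gives x = 1, y = 0.
Check: T·(1, 0, 3) = (-4, 0, -12) = -4·(1, 0, 3).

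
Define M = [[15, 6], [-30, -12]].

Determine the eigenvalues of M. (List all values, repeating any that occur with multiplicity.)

0, 3

det(M - rI) = (15 - r)(-12 - r) - (6)·(-30) = r^2 - 3r.
This factors as r·(r - 3) = 0.
Eigenvalues: 0, 3.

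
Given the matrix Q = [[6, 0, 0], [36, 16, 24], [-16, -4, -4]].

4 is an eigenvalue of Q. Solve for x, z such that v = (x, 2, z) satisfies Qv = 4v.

We need (Q - 4I)v = 0.
Q - 4I = [[2, 0, 0], [36, 12, 24], [-16, -4, -8]].
Row 1: (2)·x + (0)·2 + (0)·z = 0
Row 2: (36)·x + (12)·2 + (24)·z = 0
Row 3: (-16)·x + (-4)·2 + (-8)·z = 0
Solving gives x = 0, z = -1.
Check: Q·(0, 2, -1) = (0, 8, -4) = 4·(0, 2, -1).

0, -1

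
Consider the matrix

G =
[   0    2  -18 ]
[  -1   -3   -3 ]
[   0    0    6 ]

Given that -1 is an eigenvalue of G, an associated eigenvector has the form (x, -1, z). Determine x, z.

2, 0

We need (G + 1I)v = 0.
G + 1I = [[1, 2, -18], [-1, -2, -3], [0, 0, 7]].
Row 1: (1)·x + (2)·-1 + (-18)·z = 0
Row 2: (-1)·x + (-2)·-1 + (-3)·z = 0
Row 3: (0)·x + (0)·-1 + (7)·z = 0
Solving gives x = 2, z = 0.
Check: G·(2, -1, 0) = (-2, 1, 0) = -1·(2, -1, 0).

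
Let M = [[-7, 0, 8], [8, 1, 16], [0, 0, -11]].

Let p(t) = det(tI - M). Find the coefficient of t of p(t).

59

p(t) = t^3 + 17t^2 + 59t - 77.
The coefficient of t is 59.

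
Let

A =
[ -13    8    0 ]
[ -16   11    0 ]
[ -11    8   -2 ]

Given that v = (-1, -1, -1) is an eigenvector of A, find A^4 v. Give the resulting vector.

(-625, -625, -625)

First find the eigenvalue: Av = (5, 5, 5) = -5·(-1, -1, -1), so λ = -5.
Then A^4 v = λ^4·v = (-5)^4·(-1, -1, -1) = 625·(-1, -1, -1) = (-625, -625, -625).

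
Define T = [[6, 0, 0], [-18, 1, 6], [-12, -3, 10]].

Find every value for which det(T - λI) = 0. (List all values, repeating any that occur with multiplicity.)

Compute the characteristic polynomial p(r) = det(rI - T).
Expanding along the first row, p(r) = r^3 - 17r^2 + 94r - 168.
Since p(6) = 0, r = 6 is a root.
Dividing by (r - 6) leaves r^2 - 11r + 28.
The quadratic factors as (r - 4)·(r - 7).
Eigenvalues: 4, 6, 7.

4, 6, 7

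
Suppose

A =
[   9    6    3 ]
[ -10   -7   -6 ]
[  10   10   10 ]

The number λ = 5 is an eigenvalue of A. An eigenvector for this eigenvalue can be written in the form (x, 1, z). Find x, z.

0, -2

We need (A - 5I)v = 0.
A - 5I = [[4, 6, 3], [-10, -12, -6], [10, 10, 5]].
Row 1: (4)·x + (6)·1 + (3)·z = 0
Row 2: (-10)·x + (-12)·1 + (-6)·z = 0
Row 3: (10)·x + (10)·1 + (5)·z = 0
Solving gives x = 0, z = -2.
Check: A·(0, 1, -2) = (0, 5, -10) = 5·(0, 1, -2).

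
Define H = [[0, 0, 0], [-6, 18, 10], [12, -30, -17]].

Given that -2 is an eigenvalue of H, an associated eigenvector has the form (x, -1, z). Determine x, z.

0, 2

We need (H + 2I)v = 0.
H + 2I = [[2, 0, 0], [-6, 20, 10], [12, -30, -15]].
Row 1: (2)·x + (0)·-1 + (0)·z = 0
Row 2: (-6)·x + (20)·-1 + (10)·z = 0
Row 3: (12)·x + (-30)·-1 + (-15)·z = 0
Solving gives x = 0, z = 2.
Check: H·(0, -1, 2) = (0, 2, -4) = -2·(0, -1, 2).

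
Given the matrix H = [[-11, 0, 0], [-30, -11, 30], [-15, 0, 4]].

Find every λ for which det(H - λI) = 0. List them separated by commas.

-11, -11, 4

Compute the characteristic polynomial p(λ) = det(λI - H).
Cofactor expansion gives p(λ) = λ^3 + 18λ^2 + 33λ - 484.
Try λ = 4: p(4) = 0, so 4 is a root.
Factor out (λ - 4): p(λ) = (λ - 4)·(λ^2 + 22λ + 121).
The quadratic factor is (λ + 11)^2.
Eigenvalues: -11, -11, 4.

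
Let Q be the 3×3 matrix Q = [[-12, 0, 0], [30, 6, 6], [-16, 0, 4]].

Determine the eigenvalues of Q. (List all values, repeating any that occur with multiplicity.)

-12, 4, 6

Set up det(λI - Q) = 0.
Cofactor expansion gives p(λ) = λ^3 + 2λ^2 - 96λ + 288.
Since p(4) = 0, λ = 4 is a root.
Factor out (λ - 4): p(λ) = (λ - 4)·(λ^2 + 6λ - 72).
The quadratic factors as (λ + 12)·(λ - 6).
Eigenvalues: -12, 4, 6.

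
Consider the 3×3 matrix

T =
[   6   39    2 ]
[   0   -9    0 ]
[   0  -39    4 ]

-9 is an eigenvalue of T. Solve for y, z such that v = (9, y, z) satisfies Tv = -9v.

We need (T + 9I)v = 0.
T + 9I = [[15, 39, 2], [0, 0, 0], [0, -39, 13]].
Row 1: (15)·9 + (39)·y + (2)·z = 0
Row 2: (0)·9 + (0)·y + (0)·z = 0
Row 3: (0)·9 + (-39)·y + (13)·z = 0
Solving gives y = -3, z = -9.
Check: T·(9, -3, -9) = (-81, 27, 81) = -9·(9, -3, -9).

-3, -9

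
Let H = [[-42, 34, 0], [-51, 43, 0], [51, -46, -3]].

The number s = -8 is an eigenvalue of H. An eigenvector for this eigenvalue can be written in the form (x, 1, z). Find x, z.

1, -1

We need (H + 8I)v = 0.
H + 8I = [[-34, 34, 0], [-51, 51, 0], [51, -46, 5]].
Row 1: (-34)·x + (34)·1 + (0)·z = 0
Row 2: (-51)·x + (51)·1 + (0)·z = 0
Row 3: (51)·x + (-46)·1 + (5)·z = 0
Solving gives x = 1, z = -1.
Check: H·(1, 1, -1) = (-8, -8, 8) = -8·(1, 1, -1).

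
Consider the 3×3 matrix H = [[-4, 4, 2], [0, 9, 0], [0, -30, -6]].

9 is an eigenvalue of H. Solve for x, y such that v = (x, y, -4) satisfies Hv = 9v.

We need (H - 9I)v = 0.
H - 9I = [[-13, 4, 2], [0, 0, 0], [0, -30, -15]].
Row 1: (-13)·x + (4)·y + (2)·-4 = 0
Row 2: (0)·x + (0)·y + (0)·-4 = 0
Row 3: (0)·x + (-30)·y + (-15)·-4 = 0
Solving gives x = 0, y = 2.
Check: H·(0, 2, -4) = (0, 18, -36) = 9·(0, 2, -4).

0, 2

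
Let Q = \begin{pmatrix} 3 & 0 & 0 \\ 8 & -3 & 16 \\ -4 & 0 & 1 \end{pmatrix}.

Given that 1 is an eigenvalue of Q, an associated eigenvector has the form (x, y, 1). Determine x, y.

We need (Q - 1I)v = 0.
Q - 1I = [[2, 0, 0], [8, -4, 16], [-4, 0, 0]].
Row 1: (2)·x + (0)·y + (0)·1 = 0
Row 2: (8)·x + (-4)·y + (16)·1 = 0
Row 3: (-4)·x + (0)·y + (0)·1 = 0
Solving gives x = 0, y = 4.
Check: Q·(0, 4, 1) = (0, 4, 1) = 1·(0, 4, 1).

0, 4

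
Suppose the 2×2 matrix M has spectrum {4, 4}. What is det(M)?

det(M) is the product of the eigenvalues: (4) · (4) = 16.

16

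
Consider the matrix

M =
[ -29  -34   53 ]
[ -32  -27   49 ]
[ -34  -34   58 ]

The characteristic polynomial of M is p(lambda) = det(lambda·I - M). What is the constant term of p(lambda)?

350

p(lambda) = lambda^3 - 2·lambda^2 - 85·lambda + 350.
The constant term is 350.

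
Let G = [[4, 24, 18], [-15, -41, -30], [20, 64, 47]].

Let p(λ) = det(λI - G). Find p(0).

28

p(0) = det(0·I − G) = det(−G) = (−1)^3·det(G).
det(G) = -28, so p(0) = 28.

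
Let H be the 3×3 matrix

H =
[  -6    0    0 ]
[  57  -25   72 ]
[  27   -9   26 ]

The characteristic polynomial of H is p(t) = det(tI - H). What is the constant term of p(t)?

-12

p(t) = t^3 + 5t^2 - 8t - 12.
The constant term is -12.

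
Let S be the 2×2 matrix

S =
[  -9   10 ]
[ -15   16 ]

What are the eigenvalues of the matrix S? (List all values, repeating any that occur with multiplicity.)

1, 6

det(S - lambda·I) = (-9 - lambda)(16 - lambda) - (10)·(-15) = lambda^2 - 7·lambda + 6.
This factors as (lambda - 1)·(lambda - 6) = 0.
Eigenvalues: 1, 6.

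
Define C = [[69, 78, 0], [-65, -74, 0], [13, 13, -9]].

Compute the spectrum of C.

-9, -9, 4

Compute the characteristic polynomial p(λ) = det(λI - C).
Expanding the 3×3 determinant: p(λ) = λ^3 + 14λ^2 + 9λ - 324.
Try λ = -9: p(-9) = 0, so -9 is a root.
Factor out (λ + 9): p(λ) = (λ + 9)·(λ^2 + 5λ - 36).
The quadratic factors as (λ + 9)·(λ - 4).
Eigenvalues: -9, -9, 4.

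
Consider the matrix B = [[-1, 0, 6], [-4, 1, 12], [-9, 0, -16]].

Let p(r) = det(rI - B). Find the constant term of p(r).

-70

p(r) = r^3 + 16r^2 + 53r - 70.
The constant term is -70.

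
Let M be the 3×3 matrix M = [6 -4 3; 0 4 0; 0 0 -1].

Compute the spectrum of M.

M is upper triangular, so its eigenvalues are the diagonal entries.
Diagonal: 6, 4, -1.

-1, 4, 6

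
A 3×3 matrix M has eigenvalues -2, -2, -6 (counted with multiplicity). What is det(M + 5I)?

If M has eigenvalues -2, -2, -6, then M + 5I has eigenvalues 3, 3, -1.
det(M + 5I) = (3) · (3) · (-1) = -9.

-9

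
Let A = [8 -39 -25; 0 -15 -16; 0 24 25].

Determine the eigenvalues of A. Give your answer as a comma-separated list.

Set up det(λI - A) = 0.
Cofactor expansion gives p(λ) = λ^3 - 18λ^2 + 89λ - 72.
Try λ = 8: p(8) = 0, so 8 is a root.
Dividing by (λ - 8) leaves λ^2 - 10λ + 9.
The quadratic factors as (λ - 1)·(λ - 9).
Eigenvalues: 1, 8, 9.

1, 8, 9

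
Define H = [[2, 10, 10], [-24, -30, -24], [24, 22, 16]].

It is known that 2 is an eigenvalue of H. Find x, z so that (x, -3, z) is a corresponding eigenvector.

1, 3

We need (H - 2I)v = 0.
H - 2I = [[0, 10, 10], [-24, -32, -24], [24, 22, 14]].
Row 1: (0)·x + (10)·-3 + (10)·z = 0
Row 2: (-24)·x + (-32)·-3 + (-24)·z = 0
Row 3: (24)·x + (22)·-3 + (14)·z = 0
Solving gives x = 1, z = 3.
Check: H·(1, -3, 3) = (2, -6, 6) = 2·(1, -3, 3).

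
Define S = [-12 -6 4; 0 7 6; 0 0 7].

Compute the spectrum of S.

-12, 7, 7

S is upper triangular, so its eigenvalues are the diagonal entries.
Diagonal: -12, 7, 7.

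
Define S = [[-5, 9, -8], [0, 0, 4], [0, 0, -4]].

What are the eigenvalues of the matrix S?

-5, -4, 0

S is upper triangular, so its eigenvalues are the diagonal entries.
Diagonal: -5, 0, -4.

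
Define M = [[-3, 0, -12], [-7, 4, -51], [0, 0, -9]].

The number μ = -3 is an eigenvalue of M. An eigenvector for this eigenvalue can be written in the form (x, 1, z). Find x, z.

1, 0

We need (M + 3I)v = 0.
M + 3I = [[0, 0, -12], [-7, 7, -51], [0, 0, -6]].
Row 1: (0)·x + (0)·1 + (-12)·z = 0
Row 2: (-7)·x + (7)·1 + (-51)·z = 0
Row 3: (0)·x + (0)·1 + (-6)·z = 0
Solving gives x = 1, z = 0.
Check: M·(1, 1, 0) = (-3, -3, 0) = -3·(1, 1, 0).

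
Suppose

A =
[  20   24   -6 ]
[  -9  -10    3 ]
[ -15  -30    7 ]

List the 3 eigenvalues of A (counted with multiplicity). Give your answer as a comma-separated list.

2, 7, 8

Compute the characteristic polynomial p(t) = det(tI - A).
Expanding along the first row, p(t) = t^3 - 17t^2 + 86t - 112.
Try t = 7: p(7) = 0, so 7 is a root.
Dividing by (t - 7) leaves t^2 - 10t + 16.
The quadratic factors as (t - 2)·(t - 8).
Eigenvalues: 2, 7, 8.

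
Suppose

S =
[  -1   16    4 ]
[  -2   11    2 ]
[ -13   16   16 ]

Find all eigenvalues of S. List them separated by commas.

3, 11, 12

The characteristic polynomial is p(t) = det(tI - S).
Cofactor expansion gives p(t) = t^3 - 26t^2 + 201t - 396.
Rational-root test: t = 3 gives p(3) = 0.
Dividing by (t - 3) leaves t^2 - 23t + 132.
The quadratic factors as (t - 11)·(t - 12).
Eigenvalues: 3, 11, 12.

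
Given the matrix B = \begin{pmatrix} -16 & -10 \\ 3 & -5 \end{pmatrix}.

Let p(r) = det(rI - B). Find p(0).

110

p(0) = det(0·I − B) = det(−B) = (−1)^2·det(B).
det(B) = 110, so p(0) = 110.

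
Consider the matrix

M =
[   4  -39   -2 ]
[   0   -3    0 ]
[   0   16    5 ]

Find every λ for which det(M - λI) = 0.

Set up det(λI - M) = 0.
Cofactor expansion gives p(λ) = λ^3 - 6λ^2 - 7λ + 60.
Try λ = 4: p(4) = 0, so 4 is a root.
Dividing by (λ - 4) leaves λ^2 - 2λ - 15.
The quadratic factors as (λ + 3)·(λ - 5).
Eigenvalues: -3, 4, 5.

-3, 4, 5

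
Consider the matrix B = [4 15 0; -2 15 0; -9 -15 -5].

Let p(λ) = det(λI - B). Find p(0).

p(0) = det(0·I − B) = det(−B) = (−1)^3·det(B).
det(B) = -450, so p(0) = 450.

450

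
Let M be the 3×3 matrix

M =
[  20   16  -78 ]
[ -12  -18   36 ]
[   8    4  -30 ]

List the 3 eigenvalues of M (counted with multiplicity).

-12, -10, -6

Compute the characteristic polynomial p(lambda) = det(lambda·I - M).
Expanding along the first row, p(lambda) = lambda^3 + 28·lambda^2 + 252·lambda + 720.
Rational-root test: lambda = -6 gives p(-6) = 0.
Factor out (lambda + 6): p(lambda) = (lambda + 6)·(lambda^2 + 22·lambda + 120).
The quadratic factors as (lambda + 12)·(lambda + 10).
Eigenvalues: -12, -10, -6.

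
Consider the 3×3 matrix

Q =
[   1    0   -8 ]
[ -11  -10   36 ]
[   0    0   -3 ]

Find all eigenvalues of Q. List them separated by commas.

-10, -3, 1

Set up det(μI - Q) = 0.
Cofactor expansion gives p(μ) = μ^3 + 12μ^2 + 17μ - 30.
Since p(-10) = 0, μ = -10 is a root.
Factor out (μ + 10): p(μ) = (μ + 10)·(μ^2 + 2μ - 3).
The quadratic factors as (μ + 3)·(μ - 1).
Eigenvalues: -10, -3, 1.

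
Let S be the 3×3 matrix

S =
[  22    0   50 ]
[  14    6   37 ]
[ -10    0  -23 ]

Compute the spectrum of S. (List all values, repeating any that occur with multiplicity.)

The characteristic polynomial is p(lambda) = det(lambda·I - S).
Expanding along the first row, p(lambda) = lambda^3 - 5·lambda^2 - 12·lambda + 36.
Try lambda = 2: p(2) = 0, so 2 is a root.
Dividing by (lambda - 2) leaves lambda^2 - 3·lambda - 18.
The quadratic factors as (lambda + 3)·(lambda - 6).
Eigenvalues: -3, 2, 6.

-3, 2, 6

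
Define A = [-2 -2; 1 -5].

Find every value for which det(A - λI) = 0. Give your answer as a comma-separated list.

-4, -3

det(A - tI) = (-2 - t)(-5 - t) - (-2)·(1) = t^2 + 7t + 12.
This factors as (t + 4)·(t + 3) = 0.
Eigenvalues: -4, -3.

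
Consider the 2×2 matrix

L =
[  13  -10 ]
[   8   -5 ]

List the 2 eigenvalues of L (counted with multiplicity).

det(L - sI) = (13 - s)(-5 - s) - (-10)·(8) = s^2 - 8s + 15.
This factors as (s - 3)·(s - 5) = 0.
Eigenvalues: 3, 5.

3, 5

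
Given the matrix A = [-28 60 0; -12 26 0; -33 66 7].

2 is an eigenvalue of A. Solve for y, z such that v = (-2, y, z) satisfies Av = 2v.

We need (A - 2I)v = 0.
A - 2I = [[-30, 60, 0], [-12, 24, 0], [-33, 66, 5]].
Row 1: (-30)·-2 + (60)·y + (0)·z = 0
Row 2: (-12)·-2 + (24)·y + (0)·z = 0
Row 3: (-33)·-2 + (66)·y + (5)·z = 0
Solving gives y = -1, z = 0.
Check: A·(-2, -1, 0) = (-4, -2, 0) = 2·(-2, -1, 0).

-1, 0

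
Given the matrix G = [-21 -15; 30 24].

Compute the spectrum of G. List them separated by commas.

det(G - tI) = (-21 - t)(24 - t) - (-15)·(30) = t^2 - 3t - 54.
This factors as (t + 6)·(t - 9) = 0.
Eigenvalues: -6, 9.

-6, 9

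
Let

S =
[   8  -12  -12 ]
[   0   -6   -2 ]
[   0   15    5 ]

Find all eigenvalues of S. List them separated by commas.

The characteristic polynomial is p(s) = det(sI - S).
Cofactor expansion gives p(s) = s^3 - 7s^2 - 8s.
Rational-root test: s = 0 gives p(0) = 0.
Factor out s: p(s) = s·(s^2 - 7s - 8).
The quadratic factors as (s + 1)·(s - 8).
Eigenvalues: -1, 0, 8.

-1, 0, 8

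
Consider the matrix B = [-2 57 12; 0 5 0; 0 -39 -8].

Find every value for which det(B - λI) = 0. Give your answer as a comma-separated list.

-8, -2, 5

Set up det(tI - B) = 0.
Expanding along the first row, p(t) = t^3 + 5t^2 - 34t - 80.
Rational-root test: t = -2 gives p(-2) = 0.
Factor out (t + 2): p(t) = (t + 2)·(t^2 + 3t - 40).
The quadratic factors as (t + 8)·(t - 5).
Eigenvalues: -8, -2, 5.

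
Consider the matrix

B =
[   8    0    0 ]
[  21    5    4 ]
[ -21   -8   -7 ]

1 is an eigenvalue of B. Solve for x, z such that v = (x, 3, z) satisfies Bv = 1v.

We need (B - 1I)v = 0.
B - 1I = [[7, 0, 0], [21, 4, 4], [-21, -8, -8]].
Row 1: (7)·x + (0)·3 + (0)·z = 0
Row 2: (21)·x + (4)·3 + (4)·z = 0
Row 3: (-21)·x + (-8)·3 + (-8)·z = 0
Solving gives x = 0, z = -3.
Check: B·(0, 3, -3) = (0, 3, -3) = 1·(0, 3, -3).

0, -3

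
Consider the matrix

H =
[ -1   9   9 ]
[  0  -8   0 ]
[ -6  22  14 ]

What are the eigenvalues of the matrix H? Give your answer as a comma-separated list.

-8, 5, 8

Compute the characteristic polynomial p(s) = det(sI - H).
Expanding along the first row, p(s) = s^3 - 5s^2 - 64s + 320.
Since p(-8) = 0, s = -8 is a root.
Dividing by (s + 8) leaves s^2 - 13s + 40.
The quadratic factors as (s - 5)·(s - 8).
Eigenvalues: -8, 5, 8.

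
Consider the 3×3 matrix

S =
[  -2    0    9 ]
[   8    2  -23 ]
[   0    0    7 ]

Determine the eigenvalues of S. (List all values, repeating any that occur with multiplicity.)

-2, 2, 7

The characteristic polynomial is p(μ) = det(μI - S).
Expanding along the first row, p(μ) = μ^3 - 7μ^2 - 4μ + 28.
Try μ = -2: p(-2) = 0, so -2 is a root.
Factor out (μ + 2): p(μ) = (μ + 2)·(μ^2 - 9μ + 14).
The quadratic factors as (μ - 2)·(μ - 7).
Eigenvalues: -2, 2, 7.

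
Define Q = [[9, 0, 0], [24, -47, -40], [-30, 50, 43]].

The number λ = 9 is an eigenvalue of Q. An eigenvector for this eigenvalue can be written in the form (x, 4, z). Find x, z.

We need (Q - 9I)v = 0.
Q - 9I = [[0, 0, 0], [24, -56, -40], [-30, 50, 34]].
Row 1: (0)·x + (0)·4 + (0)·z = 0
Row 2: (24)·x + (-56)·4 + (-40)·z = 0
Row 3: (-30)·x + (50)·4 + (34)·z = 0
Solving gives x = 1, z = -5.
Check: Q·(1, 4, -5) = (9, 36, -45) = 9·(1, 4, -5).

1, -5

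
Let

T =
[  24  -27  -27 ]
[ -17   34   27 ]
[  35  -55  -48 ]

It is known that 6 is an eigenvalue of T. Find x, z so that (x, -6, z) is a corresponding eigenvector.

6, 10

We need (T - 6I)v = 0.
T - 6I = [[18, -27, -27], [-17, 28, 27], [35, -55, -54]].
Row 1: (18)·x + (-27)·-6 + (-27)·z = 0
Row 2: (-17)·x + (28)·-6 + (27)·z = 0
Row 3: (35)·x + (-55)·-6 + (-54)·z = 0
Solving gives x = 6, z = 10.
Check: T·(6, -6, 10) = (36, -36, 60) = 6·(6, -6, 10).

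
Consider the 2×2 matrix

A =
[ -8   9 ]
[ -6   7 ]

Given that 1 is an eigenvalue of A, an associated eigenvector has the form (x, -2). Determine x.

-2

We need (A - 1I)v = 0.
A - 1I = [[-9, 9], [-6, 6]].
Row 1: (-9)·x + (9)·-2 = 0
Row 2: (-6)·x + (6)·-2 = 0
Solving gives x = -2.
Check: A·(-2, -2) = (-2, -2) = 1·(-2, -2).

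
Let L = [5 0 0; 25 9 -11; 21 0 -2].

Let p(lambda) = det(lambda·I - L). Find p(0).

p(0) = det(0·I − L) = det(−L) = (−1)^3·det(L).
det(L) = -90, so p(0) = 90.

90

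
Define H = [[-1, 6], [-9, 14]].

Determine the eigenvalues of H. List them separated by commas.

det(H - rI) = (-1 - r)(14 - r) - (6)·(-9) = r^2 - 13r + 40.
This factors as (r - 5)·(r - 8) = 0.
Eigenvalues: 5, 8.

5, 8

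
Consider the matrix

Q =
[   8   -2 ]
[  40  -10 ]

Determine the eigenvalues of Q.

det(Q - μI) = (8 - μ)(-10 - μ) - (-2)·(40) = μ^2 + 2μ.
This factors as (μ + 2)·μ = 0.
Eigenvalues: -2, 0.

-2, 0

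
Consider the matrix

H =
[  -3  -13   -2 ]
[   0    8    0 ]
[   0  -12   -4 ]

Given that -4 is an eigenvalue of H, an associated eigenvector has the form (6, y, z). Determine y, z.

0, 3

We need (H + 4I)v = 0.
H + 4I = [[1, -13, -2], [0, 12, 0], [0, -12, 0]].
Row 1: (1)·6 + (-13)·y + (-2)·z = 0
Row 2: (0)·6 + (12)·y + (0)·z = 0
Row 3: (0)·6 + (-12)·y + (0)·z = 0
Solving gives y = 0, z = 3.
Check: H·(6, 0, 3) = (-24, 0, -12) = -4·(6, 0, 3).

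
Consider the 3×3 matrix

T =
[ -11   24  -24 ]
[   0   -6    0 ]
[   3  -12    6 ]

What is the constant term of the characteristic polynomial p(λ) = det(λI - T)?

36

p(0) = det(0·I − T) = det(−T) = (−1)^3·det(T).
det(T) = -36, so p(0) = 36.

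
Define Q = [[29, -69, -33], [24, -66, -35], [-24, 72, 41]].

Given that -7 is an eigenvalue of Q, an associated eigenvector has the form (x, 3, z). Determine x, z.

We need (Q + 7I)v = 0.
Q + 7I = [[36, -69, -33], [24, -59, -35], [-24, 72, 48]].
Row 1: (36)·x + (-69)·3 + (-33)·z = 0
Row 2: (24)·x + (-59)·3 + (-35)·z = 0
Row 3: (-24)·x + (72)·3 + (48)·z = 0
Solving gives x = 3, z = -3.
Check: Q·(3, 3, -3) = (-21, -21, 21) = -7·(3, 3, -3).

3, -3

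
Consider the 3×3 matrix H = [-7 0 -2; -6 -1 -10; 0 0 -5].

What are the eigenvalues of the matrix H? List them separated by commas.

-7, -5, -1

Set up det(lambda·I - H) = 0.
Cofactor expansion gives p(lambda) = lambda^3 + 13·lambda^2 + 47·lambda + 35.
Rational-root test: lambda = -1 gives p(-1) = 0.
Factor out (lambda + 1): p(lambda) = (lambda + 1)·(lambda^2 + 12·lambda + 35).
The quadratic factors as (lambda + 7)·(lambda + 5).
Eigenvalues: -7, -5, -1.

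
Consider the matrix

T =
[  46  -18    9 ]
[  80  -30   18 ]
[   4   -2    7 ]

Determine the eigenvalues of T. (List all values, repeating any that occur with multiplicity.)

6, 7, 10

The characteristic polynomial is p(μ) = det(μI - T).
Expanding the 3×3 determinant: p(μ) = μ^3 - 23μ^2 + 172μ - 420.
Since p(6) = 0, μ = 6 is a root.
Dividing by (μ - 6) leaves μ^2 - 17μ + 70.
The quadratic factors as (μ - 7)·(μ - 10).
Eigenvalues: 6, 7, 10.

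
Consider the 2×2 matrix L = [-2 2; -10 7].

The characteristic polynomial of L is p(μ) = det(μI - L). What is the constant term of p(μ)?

6

p(μ) = μ^2 - 5μ + 6.
The constant term is 6.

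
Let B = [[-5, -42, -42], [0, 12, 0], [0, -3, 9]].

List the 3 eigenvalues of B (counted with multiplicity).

Set up det(tI - B) = 0.
Expanding the 3×3 determinant: p(t) = t^3 - 16t^2 + 3t + 540.
Since p(9) = 0, t = 9 is a root.
Dividing by (t - 9) leaves t^2 - 7t - 60.
The quadratic factors as (t + 5)·(t - 12).
Eigenvalues: -5, 9, 12.

-5, 9, 12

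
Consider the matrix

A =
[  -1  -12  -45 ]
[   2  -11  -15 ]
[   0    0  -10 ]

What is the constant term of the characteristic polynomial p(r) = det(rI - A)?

350

p(0) = det(0·I − A) = det(−A) = (−1)^3·det(A).
det(A) = -350, so p(0) = 350.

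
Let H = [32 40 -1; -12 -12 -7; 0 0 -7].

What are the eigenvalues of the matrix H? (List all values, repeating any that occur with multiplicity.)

Set up det(tI - H) = 0.
Expanding the 3×3 determinant: p(t) = t^3 - 13t^2 - 44t + 672.
Try t = 12: p(12) = 0, so 12 is a root.
Factor out (t - 12): p(t) = (t - 12)·(t^2 - t - 56).
The quadratic factors as (t + 7)·(t - 8).
Eigenvalues: -7, 8, 12.

-7, 8, 12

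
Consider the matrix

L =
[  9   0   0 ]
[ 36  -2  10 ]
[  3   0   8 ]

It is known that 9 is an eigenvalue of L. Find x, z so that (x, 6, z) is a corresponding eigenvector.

We need (L - 9I)v = 0.
L - 9I = [[0, 0, 0], [36, -11, 10], [3, 0, -1]].
Row 1: (0)·x + (0)·6 + (0)·z = 0
Row 2: (36)·x + (-11)·6 + (10)·z = 0
Row 3: (3)·x + (0)·6 + (-1)·z = 0
Solving gives x = 1, z = 3.
Check: L·(1, 6, 3) = (9, 54, 27) = 9·(1, 6, 3).

1, 3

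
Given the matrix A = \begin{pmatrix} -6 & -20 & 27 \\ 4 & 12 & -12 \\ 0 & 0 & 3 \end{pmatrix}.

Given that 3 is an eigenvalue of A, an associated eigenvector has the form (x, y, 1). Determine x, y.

3, 0

We need (A - 3I)v = 0.
A - 3I = [[-9, -20, 27], [4, 9, -12], [0, 0, 0]].
Row 1: (-9)·x + (-20)·y + (27)·1 = 0
Row 2: (4)·x + (9)·y + (-12)·1 = 0
Row 3: (0)·x + (0)·y + (0)·1 = 0
Solving gives x = 3, y = 0.
Check: A·(3, 0, 1) = (9, 0, 3) = 3·(3, 0, 1).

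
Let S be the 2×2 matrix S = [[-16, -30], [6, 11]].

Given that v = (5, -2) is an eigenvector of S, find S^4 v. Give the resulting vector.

First find the eigenvalue: Sv = (-20, 8) = -4·(5, -2), so λ = -4.
Then S^4 v = λ^4·v = (-4)^4·(5, -2) = 256·(5, -2) = (1280, -512).

(1280, -512)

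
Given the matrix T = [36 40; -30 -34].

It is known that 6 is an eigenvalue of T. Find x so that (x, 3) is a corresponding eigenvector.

-4

We need (T - 6I)v = 0.
T - 6I = [[30, 40], [-30, -40]].
Row 1: (30)·x + (40)·3 = 0
Row 2: (-30)·x + (-40)·3 = 0
Solving gives x = -4.
Check: T·(-4, 3) = (-24, 18) = 6·(-4, 3).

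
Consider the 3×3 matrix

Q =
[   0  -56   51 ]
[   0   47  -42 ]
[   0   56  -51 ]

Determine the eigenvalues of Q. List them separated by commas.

The characteristic polynomial is p(r) = det(rI - Q).
Expanding the 3×3 determinant: p(r) = r^3 + 4r^2 - 45r.
Rational-root test: r = 5 gives p(5) = 0.
Factor out (r - 5): p(r) = (r - 5)·(r^2 + 9r).
The quadratic factors as (r + 9)·r.
Eigenvalues: -9, 0, 5.

-9, 0, 5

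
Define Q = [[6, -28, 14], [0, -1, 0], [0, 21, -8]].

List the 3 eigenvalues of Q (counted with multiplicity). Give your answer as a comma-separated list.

Set up det(λI - Q) = 0.
Cofactor expansion gives p(λ) = λ^3 + 3λ^2 - 46λ - 48.
Since p(-8) = 0, λ = -8 is a root.
Dividing by (λ + 8) leaves λ^2 - 5λ - 6.
The quadratic factors as (λ + 1)·(λ - 6).
Eigenvalues: -8, -1, 6.

-8, -1, 6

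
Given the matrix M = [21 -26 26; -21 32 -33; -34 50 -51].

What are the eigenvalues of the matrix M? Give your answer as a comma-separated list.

Compute the characteristic polynomial p(λ) = det(λI - M).
Expanding along the first row, p(λ) = λ^3 - 2λ^2 - 43λ - 40.
Since p(-5) = 0, λ = -5 is a root.
Dividing by (λ + 5) leaves λ^2 - 7λ - 8.
The quadratic factors as (λ + 1)·(λ - 8).
Eigenvalues: -5, -1, 8.

-5, -1, 8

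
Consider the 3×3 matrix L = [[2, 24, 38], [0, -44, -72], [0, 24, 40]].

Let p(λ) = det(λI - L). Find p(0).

64

p(0) = det(0·I − L) = det(−L) = (−1)^3·det(L).
det(L) = -64, so p(0) = 64.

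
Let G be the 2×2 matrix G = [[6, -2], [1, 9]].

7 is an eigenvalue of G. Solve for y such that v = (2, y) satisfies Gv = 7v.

We need (G - 7I)v = 0.
G - 7I = [[-1, -2], [1, 2]].
Row 1: (-1)·2 + (-2)·y = 0
Row 2: (1)·2 + (2)·y = 0
Solving gives y = -1.
Check: G·(2, -1) = (14, -7) = 7·(2, -1).

-1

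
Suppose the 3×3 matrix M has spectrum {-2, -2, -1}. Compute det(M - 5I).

If M has eigenvalues -2, -2, -1, then M - 5I has eigenvalues -7, -7, -6.
det(M - 5I) = (-7) · (-7) · (-6) = -294.

-294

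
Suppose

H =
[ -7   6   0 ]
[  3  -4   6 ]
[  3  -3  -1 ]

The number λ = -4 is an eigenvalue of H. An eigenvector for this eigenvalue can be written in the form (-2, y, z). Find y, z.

We need (H + 4I)v = 0.
H + 4I = [[-3, 6, 0], [3, 0, 6], [3, -3, 3]].
Row 1: (-3)·-2 + (6)·y + (0)·z = 0
Row 2: (3)·-2 + (0)·y + (6)·z = 0
Row 3: (3)·-2 + (-3)·y + (3)·z = 0
Solving gives y = -1, z = 1.
Check: H·(-2, -1, 1) = (8, 4, -4) = -4·(-2, -1, 1).

-1, 1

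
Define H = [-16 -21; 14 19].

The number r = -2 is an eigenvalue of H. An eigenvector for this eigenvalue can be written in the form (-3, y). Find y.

We need (H + 2I)v = 0.
H + 2I = [[-14, -21], [14, 21]].
Row 1: (-14)·-3 + (-21)·y = 0
Row 2: (14)·-3 + (21)·y = 0
Solving gives y = 2.
Check: H·(-3, 2) = (6, -4) = -2·(-3, 2).

2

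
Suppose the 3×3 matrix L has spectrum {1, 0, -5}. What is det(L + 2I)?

If L has eigenvalues 1, 0, -5, then L + 2I has eigenvalues 3, 2, -3.
det(L + 2I) = (3) · (2) · (-3) = -18.

-18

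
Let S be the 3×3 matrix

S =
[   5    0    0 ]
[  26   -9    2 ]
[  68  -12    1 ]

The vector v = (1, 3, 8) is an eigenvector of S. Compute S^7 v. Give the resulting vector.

First find the eigenvalue: Sv = (5, 15, 40) = 5·(1, 3, 8), so λ = 5.
Then S^7 v = λ^7·v = 5^7·(1, 3, 8) = 78125·(1, 3, 8) = (78125, 234375, 625000).

(78125, 234375, 625000)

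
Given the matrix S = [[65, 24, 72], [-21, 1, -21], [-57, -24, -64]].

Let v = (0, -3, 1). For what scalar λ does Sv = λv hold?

Compute Sv: S·(0, -3, 1) = (0, -24, 8).
Since Sv = λv, compare component 2: -24 = λ·-3, so λ = 8.

8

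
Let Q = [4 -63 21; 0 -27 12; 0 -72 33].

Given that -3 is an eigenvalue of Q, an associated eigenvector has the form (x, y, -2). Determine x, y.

We need (Q + 3I)v = 0.
Q + 3I = [[7, -63, 21], [0, -24, 12], [0, -72, 36]].
Row 1: (7)·x + (-63)·y + (21)·-2 = 0
Row 2: (0)·x + (-24)·y + (12)·-2 = 0
Row 3: (0)·x + (-72)·y + (36)·-2 = 0
Solving gives x = -3, y = -1.
Check: Q·(-3, -1, -2) = (9, 3, 6) = -3·(-3, -1, -2).

-3, -1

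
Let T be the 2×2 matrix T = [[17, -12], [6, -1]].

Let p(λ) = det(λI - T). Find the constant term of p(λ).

p(λ) = λ^2 - 16λ + 55.
The constant term is 55.

55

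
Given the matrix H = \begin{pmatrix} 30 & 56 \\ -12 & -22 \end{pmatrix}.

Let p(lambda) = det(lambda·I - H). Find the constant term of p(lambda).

p(lambda) = lambda^2 - 8·lambda + 12.
The constant term is 12.

12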